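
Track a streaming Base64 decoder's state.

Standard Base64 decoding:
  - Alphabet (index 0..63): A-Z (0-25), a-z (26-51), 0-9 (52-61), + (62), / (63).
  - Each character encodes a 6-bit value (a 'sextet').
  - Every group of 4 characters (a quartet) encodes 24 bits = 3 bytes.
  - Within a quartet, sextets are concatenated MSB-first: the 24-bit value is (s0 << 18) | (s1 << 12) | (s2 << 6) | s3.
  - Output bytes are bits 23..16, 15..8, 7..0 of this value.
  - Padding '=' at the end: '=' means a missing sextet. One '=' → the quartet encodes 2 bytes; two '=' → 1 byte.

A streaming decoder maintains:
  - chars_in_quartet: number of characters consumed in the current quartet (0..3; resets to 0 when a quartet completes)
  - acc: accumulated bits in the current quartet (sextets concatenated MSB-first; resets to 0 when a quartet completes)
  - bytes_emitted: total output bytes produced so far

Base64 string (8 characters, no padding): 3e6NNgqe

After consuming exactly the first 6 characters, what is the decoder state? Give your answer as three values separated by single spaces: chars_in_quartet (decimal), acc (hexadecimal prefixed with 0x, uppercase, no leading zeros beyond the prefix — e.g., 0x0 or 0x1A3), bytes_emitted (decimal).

After char 0 ('3'=55): chars_in_quartet=1 acc=0x37 bytes_emitted=0
After char 1 ('e'=30): chars_in_quartet=2 acc=0xDDE bytes_emitted=0
After char 2 ('6'=58): chars_in_quartet=3 acc=0x377BA bytes_emitted=0
After char 3 ('N'=13): chars_in_quartet=4 acc=0xDDEE8D -> emit DD EE 8D, reset; bytes_emitted=3
After char 4 ('N'=13): chars_in_quartet=1 acc=0xD bytes_emitted=3
After char 5 ('g'=32): chars_in_quartet=2 acc=0x360 bytes_emitted=3

Answer: 2 0x360 3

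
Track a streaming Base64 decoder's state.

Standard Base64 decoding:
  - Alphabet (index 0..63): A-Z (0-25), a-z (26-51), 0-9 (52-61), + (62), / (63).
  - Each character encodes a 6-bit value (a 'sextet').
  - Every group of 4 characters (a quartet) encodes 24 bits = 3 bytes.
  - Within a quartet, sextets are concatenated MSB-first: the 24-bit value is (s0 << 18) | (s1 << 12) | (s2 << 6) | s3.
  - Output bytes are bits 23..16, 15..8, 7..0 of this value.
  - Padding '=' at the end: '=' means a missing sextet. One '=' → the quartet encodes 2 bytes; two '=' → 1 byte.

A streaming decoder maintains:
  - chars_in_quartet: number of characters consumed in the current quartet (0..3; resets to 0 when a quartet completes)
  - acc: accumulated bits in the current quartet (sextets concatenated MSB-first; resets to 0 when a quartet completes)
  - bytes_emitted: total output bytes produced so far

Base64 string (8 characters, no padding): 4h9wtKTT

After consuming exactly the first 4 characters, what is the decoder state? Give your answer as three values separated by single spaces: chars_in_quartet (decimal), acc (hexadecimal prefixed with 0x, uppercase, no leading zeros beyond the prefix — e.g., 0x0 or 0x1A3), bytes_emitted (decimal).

Answer: 0 0x0 3

Derivation:
After char 0 ('4'=56): chars_in_quartet=1 acc=0x38 bytes_emitted=0
After char 1 ('h'=33): chars_in_quartet=2 acc=0xE21 bytes_emitted=0
After char 2 ('9'=61): chars_in_quartet=3 acc=0x3887D bytes_emitted=0
After char 3 ('w'=48): chars_in_quartet=4 acc=0xE21F70 -> emit E2 1F 70, reset; bytes_emitted=3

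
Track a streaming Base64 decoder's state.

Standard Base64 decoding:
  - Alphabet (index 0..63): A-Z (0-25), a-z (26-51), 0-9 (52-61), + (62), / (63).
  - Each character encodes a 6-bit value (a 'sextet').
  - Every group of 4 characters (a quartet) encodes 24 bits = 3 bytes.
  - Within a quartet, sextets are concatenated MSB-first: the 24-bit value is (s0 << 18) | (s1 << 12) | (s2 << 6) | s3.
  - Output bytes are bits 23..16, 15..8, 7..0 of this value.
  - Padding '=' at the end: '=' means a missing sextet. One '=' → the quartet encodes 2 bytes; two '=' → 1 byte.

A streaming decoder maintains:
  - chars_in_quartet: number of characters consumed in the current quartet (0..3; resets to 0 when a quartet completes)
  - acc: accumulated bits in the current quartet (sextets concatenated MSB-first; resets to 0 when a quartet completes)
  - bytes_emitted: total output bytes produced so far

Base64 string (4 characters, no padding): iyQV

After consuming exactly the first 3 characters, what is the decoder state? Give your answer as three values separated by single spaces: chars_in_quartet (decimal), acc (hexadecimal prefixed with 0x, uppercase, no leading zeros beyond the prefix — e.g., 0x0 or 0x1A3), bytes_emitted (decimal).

After char 0 ('i'=34): chars_in_quartet=1 acc=0x22 bytes_emitted=0
After char 1 ('y'=50): chars_in_quartet=2 acc=0x8B2 bytes_emitted=0
After char 2 ('Q'=16): chars_in_quartet=3 acc=0x22C90 bytes_emitted=0

Answer: 3 0x22C90 0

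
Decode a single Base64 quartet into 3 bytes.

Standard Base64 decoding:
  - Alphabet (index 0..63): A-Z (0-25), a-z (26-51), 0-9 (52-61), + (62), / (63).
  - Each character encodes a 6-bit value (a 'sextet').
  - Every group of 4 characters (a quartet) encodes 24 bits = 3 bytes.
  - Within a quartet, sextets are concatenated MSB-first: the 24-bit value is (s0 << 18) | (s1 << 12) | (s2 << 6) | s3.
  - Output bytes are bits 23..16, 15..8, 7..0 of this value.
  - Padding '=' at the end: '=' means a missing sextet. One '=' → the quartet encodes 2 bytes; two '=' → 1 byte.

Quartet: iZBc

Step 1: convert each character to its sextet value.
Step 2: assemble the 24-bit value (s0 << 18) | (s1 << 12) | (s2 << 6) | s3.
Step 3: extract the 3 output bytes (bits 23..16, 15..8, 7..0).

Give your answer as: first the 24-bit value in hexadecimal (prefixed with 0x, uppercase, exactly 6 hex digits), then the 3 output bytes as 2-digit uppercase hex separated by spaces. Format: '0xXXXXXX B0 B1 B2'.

Sextets: i=34, Z=25, B=1, c=28
24-bit: (34<<18) | (25<<12) | (1<<6) | 28
      = 0x880000 | 0x019000 | 0x000040 | 0x00001C
      = 0x89905C
Bytes: (v>>16)&0xFF=89, (v>>8)&0xFF=90, v&0xFF=5C

Answer: 0x89905C 89 90 5C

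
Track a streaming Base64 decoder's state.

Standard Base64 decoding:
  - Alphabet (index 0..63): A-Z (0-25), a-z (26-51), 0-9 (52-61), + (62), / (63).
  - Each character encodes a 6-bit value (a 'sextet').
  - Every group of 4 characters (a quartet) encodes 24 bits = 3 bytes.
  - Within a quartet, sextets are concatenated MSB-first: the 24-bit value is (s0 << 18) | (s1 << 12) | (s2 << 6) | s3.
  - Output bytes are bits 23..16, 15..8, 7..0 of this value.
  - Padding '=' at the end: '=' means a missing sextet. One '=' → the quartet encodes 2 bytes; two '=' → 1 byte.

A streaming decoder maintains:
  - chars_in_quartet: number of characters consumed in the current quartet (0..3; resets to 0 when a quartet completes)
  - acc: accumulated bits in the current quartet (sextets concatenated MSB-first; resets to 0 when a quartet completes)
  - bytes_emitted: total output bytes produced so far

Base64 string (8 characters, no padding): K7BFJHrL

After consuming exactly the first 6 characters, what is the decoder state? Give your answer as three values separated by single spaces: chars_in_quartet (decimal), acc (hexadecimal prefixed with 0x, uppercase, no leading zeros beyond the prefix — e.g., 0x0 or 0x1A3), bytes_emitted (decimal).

Answer: 2 0x247 3

Derivation:
After char 0 ('K'=10): chars_in_quartet=1 acc=0xA bytes_emitted=0
After char 1 ('7'=59): chars_in_quartet=2 acc=0x2BB bytes_emitted=0
After char 2 ('B'=1): chars_in_quartet=3 acc=0xAEC1 bytes_emitted=0
After char 3 ('F'=5): chars_in_quartet=4 acc=0x2BB045 -> emit 2B B0 45, reset; bytes_emitted=3
After char 4 ('J'=9): chars_in_quartet=1 acc=0x9 bytes_emitted=3
After char 5 ('H'=7): chars_in_quartet=2 acc=0x247 bytes_emitted=3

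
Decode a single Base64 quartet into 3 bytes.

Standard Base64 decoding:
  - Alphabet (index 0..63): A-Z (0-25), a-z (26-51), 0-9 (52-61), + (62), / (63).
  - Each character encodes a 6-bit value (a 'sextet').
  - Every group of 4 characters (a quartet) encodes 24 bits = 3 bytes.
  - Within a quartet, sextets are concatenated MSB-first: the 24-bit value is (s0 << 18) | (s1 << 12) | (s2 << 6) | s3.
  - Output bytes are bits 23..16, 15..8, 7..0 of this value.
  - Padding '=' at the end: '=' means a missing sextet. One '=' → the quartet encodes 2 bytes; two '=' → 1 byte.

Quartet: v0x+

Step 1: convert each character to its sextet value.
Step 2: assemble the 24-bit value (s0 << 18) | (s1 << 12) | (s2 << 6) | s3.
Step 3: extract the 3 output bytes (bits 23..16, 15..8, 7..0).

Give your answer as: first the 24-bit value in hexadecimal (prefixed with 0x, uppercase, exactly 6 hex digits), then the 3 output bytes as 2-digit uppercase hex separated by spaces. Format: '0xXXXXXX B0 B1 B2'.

Answer: 0xBF4C7E BF 4C 7E

Derivation:
Sextets: v=47, 0=52, x=49, +=62
24-bit: (47<<18) | (52<<12) | (49<<6) | 62
      = 0xBC0000 | 0x034000 | 0x000C40 | 0x00003E
      = 0xBF4C7E
Bytes: (v>>16)&0xFF=BF, (v>>8)&0xFF=4C, v&0xFF=7E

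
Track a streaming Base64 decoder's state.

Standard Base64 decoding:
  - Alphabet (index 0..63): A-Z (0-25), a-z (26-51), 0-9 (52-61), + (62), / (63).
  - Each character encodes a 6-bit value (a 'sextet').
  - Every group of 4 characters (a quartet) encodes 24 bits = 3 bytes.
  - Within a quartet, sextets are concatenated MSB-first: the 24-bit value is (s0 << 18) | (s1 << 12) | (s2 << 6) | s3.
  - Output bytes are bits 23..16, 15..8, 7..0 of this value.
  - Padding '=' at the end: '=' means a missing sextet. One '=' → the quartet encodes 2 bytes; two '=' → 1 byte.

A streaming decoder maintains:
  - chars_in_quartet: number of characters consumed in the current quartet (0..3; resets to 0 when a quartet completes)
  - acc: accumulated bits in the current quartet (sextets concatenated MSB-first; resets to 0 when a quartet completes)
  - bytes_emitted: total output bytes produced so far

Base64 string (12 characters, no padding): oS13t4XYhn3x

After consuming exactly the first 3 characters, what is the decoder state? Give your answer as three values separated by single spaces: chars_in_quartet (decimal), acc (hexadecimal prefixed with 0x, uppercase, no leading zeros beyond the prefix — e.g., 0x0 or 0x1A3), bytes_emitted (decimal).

Answer: 3 0x284B5 0

Derivation:
After char 0 ('o'=40): chars_in_quartet=1 acc=0x28 bytes_emitted=0
After char 1 ('S'=18): chars_in_quartet=2 acc=0xA12 bytes_emitted=0
After char 2 ('1'=53): chars_in_quartet=3 acc=0x284B5 bytes_emitted=0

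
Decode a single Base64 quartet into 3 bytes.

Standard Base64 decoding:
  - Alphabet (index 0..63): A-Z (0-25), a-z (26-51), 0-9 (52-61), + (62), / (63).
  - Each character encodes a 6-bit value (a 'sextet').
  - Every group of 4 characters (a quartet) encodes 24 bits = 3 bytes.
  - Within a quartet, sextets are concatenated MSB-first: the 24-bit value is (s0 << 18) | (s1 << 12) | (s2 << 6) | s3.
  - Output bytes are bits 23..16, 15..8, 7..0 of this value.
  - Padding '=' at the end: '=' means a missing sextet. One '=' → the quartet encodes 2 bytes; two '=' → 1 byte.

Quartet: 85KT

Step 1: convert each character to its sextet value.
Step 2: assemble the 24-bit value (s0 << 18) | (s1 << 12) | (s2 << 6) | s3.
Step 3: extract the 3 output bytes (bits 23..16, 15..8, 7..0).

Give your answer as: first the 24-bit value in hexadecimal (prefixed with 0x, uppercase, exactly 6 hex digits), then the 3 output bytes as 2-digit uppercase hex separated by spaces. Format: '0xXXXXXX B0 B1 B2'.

Answer: 0xF39293 F3 92 93

Derivation:
Sextets: 8=60, 5=57, K=10, T=19
24-bit: (60<<18) | (57<<12) | (10<<6) | 19
      = 0xF00000 | 0x039000 | 0x000280 | 0x000013
      = 0xF39293
Bytes: (v>>16)&0xFF=F3, (v>>8)&0xFF=92, v&0xFF=93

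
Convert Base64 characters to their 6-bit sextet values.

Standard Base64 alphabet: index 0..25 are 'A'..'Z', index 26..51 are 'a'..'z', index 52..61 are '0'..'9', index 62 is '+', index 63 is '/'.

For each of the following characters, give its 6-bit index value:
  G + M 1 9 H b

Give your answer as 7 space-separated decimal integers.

Answer: 6 62 12 53 61 7 27

Derivation:
'G': A..Z range, ord('G') − ord('A') = 6
'+': index 62
'M': A..Z range, ord('M') − ord('A') = 12
'1': 0..9 range, 52 + ord('1') − ord('0') = 53
'9': 0..9 range, 52 + ord('9') − ord('0') = 61
'H': A..Z range, ord('H') − ord('A') = 7
'b': a..z range, 26 + ord('b') − ord('a') = 27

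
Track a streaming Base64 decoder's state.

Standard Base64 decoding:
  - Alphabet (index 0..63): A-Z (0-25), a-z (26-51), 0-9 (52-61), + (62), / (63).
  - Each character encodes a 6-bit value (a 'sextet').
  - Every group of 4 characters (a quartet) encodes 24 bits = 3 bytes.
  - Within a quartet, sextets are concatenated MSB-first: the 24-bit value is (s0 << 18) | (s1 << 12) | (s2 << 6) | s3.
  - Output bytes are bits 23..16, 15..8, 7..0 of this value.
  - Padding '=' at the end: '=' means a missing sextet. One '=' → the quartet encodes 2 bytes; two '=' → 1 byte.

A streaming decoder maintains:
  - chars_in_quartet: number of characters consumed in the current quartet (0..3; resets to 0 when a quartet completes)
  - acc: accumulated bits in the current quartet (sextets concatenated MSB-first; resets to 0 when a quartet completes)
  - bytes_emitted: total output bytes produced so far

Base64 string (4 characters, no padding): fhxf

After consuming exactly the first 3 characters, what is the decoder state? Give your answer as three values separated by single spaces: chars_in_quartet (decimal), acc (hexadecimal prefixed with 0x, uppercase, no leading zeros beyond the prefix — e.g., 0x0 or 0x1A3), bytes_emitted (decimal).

Answer: 3 0x1F871 0

Derivation:
After char 0 ('f'=31): chars_in_quartet=1 acc=0x1F bytes_emitted=0
After char 1 ('h'=33): chars_in_quartet=2 acc=0x7E1 bytes_emitted=0
After char 2 ('x'=49): chars_in_quartet=3 acc=0x1F871 bytes_emitted=0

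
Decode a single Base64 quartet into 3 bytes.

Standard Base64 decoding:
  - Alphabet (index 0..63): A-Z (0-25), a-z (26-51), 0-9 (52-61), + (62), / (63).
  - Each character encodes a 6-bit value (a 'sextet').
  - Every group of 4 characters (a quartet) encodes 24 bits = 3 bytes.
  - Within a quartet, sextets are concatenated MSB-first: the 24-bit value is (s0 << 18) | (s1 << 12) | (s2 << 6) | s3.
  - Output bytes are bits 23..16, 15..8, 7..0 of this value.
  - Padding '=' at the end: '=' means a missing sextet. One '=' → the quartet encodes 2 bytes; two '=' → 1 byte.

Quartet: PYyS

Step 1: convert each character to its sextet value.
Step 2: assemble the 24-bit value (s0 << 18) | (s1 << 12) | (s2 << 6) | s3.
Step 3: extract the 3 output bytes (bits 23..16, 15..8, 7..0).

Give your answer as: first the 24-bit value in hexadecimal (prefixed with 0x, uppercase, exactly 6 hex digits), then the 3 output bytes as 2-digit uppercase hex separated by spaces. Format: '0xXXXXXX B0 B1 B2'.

Sextets: P=15, Y=24, y=50, S=18
24-bit: (15<<18) | (24<<12) | (50<<6) | 18
      = 0x3C0000 | 0x018000 | 0x000C80 | 0x000012
      = 0x3D8C92
Bytes: (v>>16)&0xFF=3D, (v>>8)&0xFF=8C, v&0xFF=92

Answer: 0x3D8C92 3D 8C 92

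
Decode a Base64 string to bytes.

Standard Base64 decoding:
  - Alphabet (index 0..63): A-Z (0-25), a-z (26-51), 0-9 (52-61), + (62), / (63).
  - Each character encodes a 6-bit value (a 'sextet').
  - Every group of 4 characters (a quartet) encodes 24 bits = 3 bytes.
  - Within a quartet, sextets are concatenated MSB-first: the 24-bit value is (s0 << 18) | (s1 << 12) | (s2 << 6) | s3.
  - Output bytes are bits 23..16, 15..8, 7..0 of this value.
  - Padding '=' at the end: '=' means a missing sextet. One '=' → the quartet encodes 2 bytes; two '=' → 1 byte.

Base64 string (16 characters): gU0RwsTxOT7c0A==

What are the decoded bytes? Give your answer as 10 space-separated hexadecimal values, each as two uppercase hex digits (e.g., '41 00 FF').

Answer: 81 4D 11 C2 C4 F1 39 3E DC D0

Derivation:
After char 0 ('g'=32): chars_in_quartet=1 acc=0x20 bytes_emitted=0
After char 1 ('U'=20): chars_in_quartet=2 acc=0x814 bytes_emitted=0
After char 2 ('0'=52): chars_in_quartet=3 acc=0x20534 bytes_emitted=0
After char 3 ('R'=17): chars_in_quartet=4 acc=0x814D11 -> emit 81 4D 11, reset; bytes_emitted=3
After char 4 ('w'=48): chars_in_quartet=1 acc=0x30 bytes_emitted=3
After char 5 ('s'=44): chars_in_quartet=2 acc=0xC2C bytes_emitted=3
After char 6 ('T'=19): chars_in_quartet=3 acc=0x30B13 bytes_emitted=3
After char 7 ('x'=49): chars_in_quartet=4 acc=0xC2C4F1 -> emit C2 C4 F1, reset; bytes_emitted=6
After char 8 ('O'=14): chars_in_quartet=1 acc=0xE bytes_emitted=6
After char 9 ('T'=19): chars_in_quartet=2 acc=0x393 bytes_emitted=6
After char 10 ('7'=59): chars_in_quartet=3 acc=0xE4FB bytes_emitted=6
After char 11 ('c'=28): chars_in_quartet=4 acc=0x393EDC -> emit 39 3E DC, reset; bytes_emitted=9
After char 12 ('0'=52): chars_in_quartet=1 acc=0x34 bytes_emitted=9
After char 13 ('A'=0): chars_in_quartet=2 acc=0xD00 bytes_emitted=9
Padding '==': partial quartet acc=0xD00 -> emit D0; bytes_emitted=10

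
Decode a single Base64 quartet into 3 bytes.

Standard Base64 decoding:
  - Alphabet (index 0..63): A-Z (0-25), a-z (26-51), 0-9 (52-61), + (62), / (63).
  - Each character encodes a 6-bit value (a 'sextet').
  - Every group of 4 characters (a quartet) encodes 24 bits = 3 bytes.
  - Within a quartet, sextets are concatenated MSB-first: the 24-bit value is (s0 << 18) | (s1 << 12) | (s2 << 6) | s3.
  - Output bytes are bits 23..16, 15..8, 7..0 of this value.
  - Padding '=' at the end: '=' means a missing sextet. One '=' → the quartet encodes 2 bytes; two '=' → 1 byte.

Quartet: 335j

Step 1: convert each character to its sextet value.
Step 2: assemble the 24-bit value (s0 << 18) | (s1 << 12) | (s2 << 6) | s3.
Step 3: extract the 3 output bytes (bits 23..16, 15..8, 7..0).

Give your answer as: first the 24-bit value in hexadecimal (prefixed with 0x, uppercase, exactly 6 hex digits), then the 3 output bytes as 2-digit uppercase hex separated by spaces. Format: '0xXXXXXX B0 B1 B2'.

Sextets: 3=55, 3=55, 5=57, j=35
24-bit: (55<<18) | (55<<12) | (57<<6) | 35
      = 0xDC0000 | 0x037000 | 0x000E40 | 0x000023
      = 0xDF7E63
Bytes: (v>>16)&0xFF=DF, (v>>8)&0xFF=7E, v&0xFF=63

Answer: 0xDF7E63 DF 7E 63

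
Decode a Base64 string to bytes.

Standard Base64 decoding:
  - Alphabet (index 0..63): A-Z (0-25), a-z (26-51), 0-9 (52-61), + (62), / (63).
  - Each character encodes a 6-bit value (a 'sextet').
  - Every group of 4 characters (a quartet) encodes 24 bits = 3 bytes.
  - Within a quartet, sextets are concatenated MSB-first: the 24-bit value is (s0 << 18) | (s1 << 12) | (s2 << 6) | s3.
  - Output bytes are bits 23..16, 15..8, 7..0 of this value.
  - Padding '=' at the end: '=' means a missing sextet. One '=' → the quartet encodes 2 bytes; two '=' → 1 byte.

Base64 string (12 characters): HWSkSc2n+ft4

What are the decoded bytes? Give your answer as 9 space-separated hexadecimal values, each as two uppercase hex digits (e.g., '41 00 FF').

Answer: 1D 64 A4 49 CD A7 F9 FB 78

Derivation:
After char 0 ('H'=7): chars_in_quartet=1 acc=0x7 bytes_emitted=0
After char 1 ('W'=22): chars_in_quartet=2 acc=0x1D6 bytes_emitted=0
After char 2 ('S'=18): chars_in_quartet=3 acc=0x7592 bytes_emitted=0
After char 3 ('k'=36): chars_in_quartet=4 acc=0x1D64A4 -> emit 1D 64 A4, reset; bytes_emitted=3
After char 4 ('S'=18): chars_in_quartet=1 acc=0x12 bytes_emitted=3
After char 5 ('c'=28): chars_in_quartet=2 acc=0x49C bytes_emitted=3
After char 6 ('2'=54): chars_in_quartet=3 acc=0x12736 bytes_emitted=3
After char 7 ('n'=39): chars_in_quartet=4 acc=0x49CDA7 -> emit 49 CD A7, reset; bytes_emitted=6
After char 8 ('+'=62): chars_in_quartet=1 acc=0x3E bytes_emitted=6
After char 9 ('f'=31): chars_in_quartet=2 acc=0xF9F bytes_emitted=6
After char 10 ('t'=45): chars_in_quartet=3 acc=0x3E7ED bytes_emitted=6
After char 11 ('4'=56): chars_in_quartet=4 acc=0xF9FB78 -> emit F9 FB 78, reset; bytes_emitted=9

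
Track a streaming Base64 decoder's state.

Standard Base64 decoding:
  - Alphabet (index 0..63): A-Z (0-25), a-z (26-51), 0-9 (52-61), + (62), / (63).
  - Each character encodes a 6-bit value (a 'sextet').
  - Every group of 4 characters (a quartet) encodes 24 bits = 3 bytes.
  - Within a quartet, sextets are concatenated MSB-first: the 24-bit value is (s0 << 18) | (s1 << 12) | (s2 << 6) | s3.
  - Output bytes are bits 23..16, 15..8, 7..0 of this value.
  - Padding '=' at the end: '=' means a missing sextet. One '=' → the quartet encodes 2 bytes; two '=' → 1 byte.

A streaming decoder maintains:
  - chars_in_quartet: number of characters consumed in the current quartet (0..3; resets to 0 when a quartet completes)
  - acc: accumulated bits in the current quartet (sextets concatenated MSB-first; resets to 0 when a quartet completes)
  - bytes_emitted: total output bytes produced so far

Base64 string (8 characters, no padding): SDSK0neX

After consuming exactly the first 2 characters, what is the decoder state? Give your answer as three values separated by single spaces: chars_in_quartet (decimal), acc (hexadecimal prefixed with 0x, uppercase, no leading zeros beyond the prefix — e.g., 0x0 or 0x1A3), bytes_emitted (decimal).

Answer: 2 0x483 0

Derivation:
After char 0 ('S'=18): chars_in_quartet=1 acc=0x12 bytes_emitted=0
After char 1 ('D'=3): chars_in_quartet=2 acc=0x483 bytes_emitted=0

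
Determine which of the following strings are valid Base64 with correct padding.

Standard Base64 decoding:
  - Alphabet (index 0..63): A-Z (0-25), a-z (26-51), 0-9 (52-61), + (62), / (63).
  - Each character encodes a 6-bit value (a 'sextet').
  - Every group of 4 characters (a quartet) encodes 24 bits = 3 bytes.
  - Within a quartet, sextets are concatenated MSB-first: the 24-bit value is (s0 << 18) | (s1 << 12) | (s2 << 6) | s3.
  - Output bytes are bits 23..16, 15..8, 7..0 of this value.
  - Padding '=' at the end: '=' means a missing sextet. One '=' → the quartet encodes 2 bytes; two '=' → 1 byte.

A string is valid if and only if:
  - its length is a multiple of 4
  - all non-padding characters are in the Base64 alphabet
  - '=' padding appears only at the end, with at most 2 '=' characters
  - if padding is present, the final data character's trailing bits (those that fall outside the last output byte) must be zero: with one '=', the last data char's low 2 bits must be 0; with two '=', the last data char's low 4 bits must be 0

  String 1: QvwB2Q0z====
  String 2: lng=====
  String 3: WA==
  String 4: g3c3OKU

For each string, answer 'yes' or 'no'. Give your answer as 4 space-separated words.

String 1: 'QvwB2Q0z====' → invalid (4 pad chars (max 2))
String 2: 'lng=====' → invalid (5 pad chars (max 2))
String 3: 'WA==' → valid
String 4: 'g3c3OKU' → invalid (len=7 not mult of 4)

Answer: no no yes no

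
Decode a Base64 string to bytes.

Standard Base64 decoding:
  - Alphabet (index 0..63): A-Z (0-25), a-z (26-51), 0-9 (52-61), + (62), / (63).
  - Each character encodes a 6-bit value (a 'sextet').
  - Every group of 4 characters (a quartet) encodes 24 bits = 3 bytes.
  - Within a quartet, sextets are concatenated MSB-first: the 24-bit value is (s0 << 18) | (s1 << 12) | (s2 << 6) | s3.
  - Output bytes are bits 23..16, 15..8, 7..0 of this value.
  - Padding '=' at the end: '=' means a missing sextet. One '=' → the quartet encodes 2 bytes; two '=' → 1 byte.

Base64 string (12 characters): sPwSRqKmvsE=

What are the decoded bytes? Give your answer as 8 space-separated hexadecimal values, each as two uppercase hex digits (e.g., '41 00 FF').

After char 0 ('s'=44): chars_in_quartet=1 acc=0x2C bytes_emitted=0
After char 1 ('P'=15): chars_in_quartet=2 acc=0xB0F bytes_emitted=0
After char 2 ('w'=48): chars_in_quartet=3 acc=0x2C3F0 bytes_emitted=0
After char 3 ('S'=18): chars_in_quartet=4 acc=0xB0FC12 -> emit B0 FC 12, reset; bytes_emitted=3
After char 4 ('R'=17): chars_in_quartet=1 acc=0x11 bytes_emitted=3
After char 5 ('q'=42): chars_in_quartet=2 acc=0x46A bytes_emitted=3
After char 6 ('K'=10): chars_in_quartet=3 acc=0x11A8A bytes_emitted=3
After char 7 ('m'=38): chars_in_quartet=4 acc=0x46A2A6 -> emit 46 A2 A6, reset; bytes_emitted=6
After char 8 ('v'=47): chars_in_quartet=1 acc=0x2F bytes_emitted=6
After char 9 ('s'=44): chars_in_quartet=2 acc=0xBEC bytes_emitted=6
After char 10 ('E'=4): chars_in_quartet=3 acc=0x2FB04 bytes_emitted=6
Padding '=': partial quartet acc=0x2FB04 -> emit BE C1; bytes_emitted=8

Answer: B0 FC 12 46 A2 A6 BE C1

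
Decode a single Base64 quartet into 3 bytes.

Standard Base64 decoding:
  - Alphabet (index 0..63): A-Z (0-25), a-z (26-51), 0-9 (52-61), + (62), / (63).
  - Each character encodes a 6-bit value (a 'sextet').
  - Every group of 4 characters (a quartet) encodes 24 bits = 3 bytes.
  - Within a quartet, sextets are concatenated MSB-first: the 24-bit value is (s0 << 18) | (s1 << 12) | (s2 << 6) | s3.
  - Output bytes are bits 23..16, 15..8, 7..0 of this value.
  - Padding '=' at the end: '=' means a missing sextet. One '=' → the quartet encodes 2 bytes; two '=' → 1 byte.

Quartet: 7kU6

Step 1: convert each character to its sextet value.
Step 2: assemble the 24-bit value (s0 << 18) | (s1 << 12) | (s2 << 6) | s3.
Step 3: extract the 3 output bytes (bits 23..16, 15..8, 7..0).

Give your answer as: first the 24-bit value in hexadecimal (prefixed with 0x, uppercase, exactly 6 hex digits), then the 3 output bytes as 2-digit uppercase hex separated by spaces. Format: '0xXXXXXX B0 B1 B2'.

Sextets: 7=59, k=36, U=20, 6=58
24-bit: (59<<18) | (36<<12) | (20<<6) | 58
      = 0xEC0000 | 0x024000 | 0x000500 | 0x00003A
      = 0xEE453A
Bytes: (v>>16)&0xFF=EE, (v>>8)&0xFF=45, v&0xFF=3A

Answer: 0xEE453A EE 45 3A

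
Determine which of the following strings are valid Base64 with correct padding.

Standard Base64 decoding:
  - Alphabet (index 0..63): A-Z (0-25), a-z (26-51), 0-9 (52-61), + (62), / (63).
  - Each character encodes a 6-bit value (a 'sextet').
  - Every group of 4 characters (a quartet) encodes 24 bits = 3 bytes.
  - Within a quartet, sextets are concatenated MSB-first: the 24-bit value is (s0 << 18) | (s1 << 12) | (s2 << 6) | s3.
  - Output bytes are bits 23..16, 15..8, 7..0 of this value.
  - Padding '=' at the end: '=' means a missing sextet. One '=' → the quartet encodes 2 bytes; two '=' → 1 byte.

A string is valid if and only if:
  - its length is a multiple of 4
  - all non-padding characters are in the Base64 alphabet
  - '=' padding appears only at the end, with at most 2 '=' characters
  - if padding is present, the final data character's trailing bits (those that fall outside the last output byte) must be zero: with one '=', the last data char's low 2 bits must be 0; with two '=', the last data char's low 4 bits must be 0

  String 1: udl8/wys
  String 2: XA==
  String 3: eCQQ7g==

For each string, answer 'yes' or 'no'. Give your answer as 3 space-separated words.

Answer: yes yes yes

Derivation:
String 1: 'udl8/wys' → valid
String 2: 'XA==' → valid
String 3: 'eCQQ7g==' → valid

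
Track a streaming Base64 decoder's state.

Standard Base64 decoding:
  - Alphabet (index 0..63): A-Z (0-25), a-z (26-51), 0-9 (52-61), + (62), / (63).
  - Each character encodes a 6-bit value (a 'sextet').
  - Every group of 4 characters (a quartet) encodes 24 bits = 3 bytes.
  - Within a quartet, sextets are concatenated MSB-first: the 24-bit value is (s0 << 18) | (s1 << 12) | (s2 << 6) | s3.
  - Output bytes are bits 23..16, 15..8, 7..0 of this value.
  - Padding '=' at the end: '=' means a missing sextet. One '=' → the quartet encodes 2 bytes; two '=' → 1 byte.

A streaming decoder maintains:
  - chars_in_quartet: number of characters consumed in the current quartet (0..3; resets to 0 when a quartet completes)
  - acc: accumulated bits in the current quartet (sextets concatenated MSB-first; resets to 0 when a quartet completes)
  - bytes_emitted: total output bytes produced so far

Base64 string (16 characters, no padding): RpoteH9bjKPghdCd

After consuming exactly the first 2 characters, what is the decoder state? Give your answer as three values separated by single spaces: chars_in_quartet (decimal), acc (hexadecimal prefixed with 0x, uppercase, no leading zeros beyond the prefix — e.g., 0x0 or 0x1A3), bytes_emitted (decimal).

Answer: 2 0x469 0

Derivation:
After char 0 ('R'=17): chars_in_quartet=1 acc=0x11 bytes_emitted=0
After char 1 ('p'=41): chars_in_quartet=2 acc=0x469 bytes_emitted=0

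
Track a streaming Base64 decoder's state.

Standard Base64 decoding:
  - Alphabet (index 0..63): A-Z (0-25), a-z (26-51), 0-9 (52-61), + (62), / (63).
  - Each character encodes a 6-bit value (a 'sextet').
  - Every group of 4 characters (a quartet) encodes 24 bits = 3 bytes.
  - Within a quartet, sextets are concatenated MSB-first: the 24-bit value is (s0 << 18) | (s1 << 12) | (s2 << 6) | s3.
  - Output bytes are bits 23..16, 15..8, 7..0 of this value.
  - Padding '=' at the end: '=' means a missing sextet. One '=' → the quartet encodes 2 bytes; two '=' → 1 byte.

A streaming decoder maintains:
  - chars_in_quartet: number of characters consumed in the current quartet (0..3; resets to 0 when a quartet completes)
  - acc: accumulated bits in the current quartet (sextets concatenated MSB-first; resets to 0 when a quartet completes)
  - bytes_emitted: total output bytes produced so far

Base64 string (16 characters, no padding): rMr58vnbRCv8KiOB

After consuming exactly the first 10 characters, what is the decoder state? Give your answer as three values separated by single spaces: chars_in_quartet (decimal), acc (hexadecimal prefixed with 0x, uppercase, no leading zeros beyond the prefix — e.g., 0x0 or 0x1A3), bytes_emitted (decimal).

Answer: 2 0x442 6

Derivation:
After char 0 ('r'=43): chars_in_quartet=1 acc=0x2B bytes_emitted=0
After char 1 ('M'=12): chars_in_quartet=2 acc=0xACC bytes_emitted=0
After char 2 ('r'=43): chars_in_quartet=3 acc=0x2B32B bytes_emitted=0
After char 3 ('5'=57): chars_in_quartet=4 acc=0xACCAF9 -> emit AC CA F9, reset; bytes_emitted=3
After char 4 ('8'=60): chars_in_quartet=1 acc=0x3C bytes_emitted=3
After char 5 ('v'=47): chars_in_quartet=2 acc=0xF2F bytes_emitted=3
After char 6 ('n'=39): chars_in_quartet=3 acc=0x3CBE7 bytes_emitted=3
After char 7 ('b'=27): chars_in_quartet=4 acc=0xF2F9DB -> emit F2 F9 DB, reset; bytes_emitted=6
After char 8 ('R'=17): chars_in_quartet=1 acc=0x11 bytes_emitted=6
After char 9 ('C'=2): chars_in_quartet=2 acc=0x442 bytes_emitted=6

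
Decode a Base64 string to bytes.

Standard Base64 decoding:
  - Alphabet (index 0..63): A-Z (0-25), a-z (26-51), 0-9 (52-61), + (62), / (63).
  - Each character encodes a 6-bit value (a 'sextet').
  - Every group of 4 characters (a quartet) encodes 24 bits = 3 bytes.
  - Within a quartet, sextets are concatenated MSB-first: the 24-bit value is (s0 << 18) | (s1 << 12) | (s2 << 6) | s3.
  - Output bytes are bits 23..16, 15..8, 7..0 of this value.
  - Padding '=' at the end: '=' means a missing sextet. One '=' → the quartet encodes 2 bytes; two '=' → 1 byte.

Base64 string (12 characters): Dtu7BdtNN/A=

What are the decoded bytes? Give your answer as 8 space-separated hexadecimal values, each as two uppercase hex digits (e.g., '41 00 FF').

After char 0 ('D'=3): chars_in_quartet=1 acc=0x3 bytes_emitted=0
After char 1 ('t'=45): chars_in_quartet=2 acc=0xED bytes_emitted=0
After char 2 ('u'=46): chars_in_quartet=3 acc=0x3B6E bytes_emitted=0
After char 3 ('7'=59): chars_in_quartet=4 acc=0xEDBBB -> emit 0E DB BB, reset; bytes_emitted=3
After char 4 ('B'=1): chars_in_quartet=1 acc=0x1 bytes_emitted=3
After char 5 ('d'=29): chars_in_quartet=2 acc=0x5D bytes_emitted=3
After char 6 ('t'=45): chars_in_quartet=3 acc=0x176D bytes_emitted=3
After char 7 ('N'=13): chars_in_quartet=4 acc=0x5DB4D -> emit 05 DB 4D, reset; bytes_emitted=6
After char 8 ('N'=13): chars_in_quartet=1 acc=0xD bytes_emitted=6
After char 9 ('/'=63): chars_in_quartet=2 acc=0x37F bytes_emitted=6
After char 10 ('A'=0): chars_in_quartet=3 acc=0xDFC0 bytes_emitted=6
Padding '=': partial quartet acc=0xDFC0 -> emit 37 F0; bytes_emitted=8

Answer: 0E DB BB 05 DB 4D 37 F0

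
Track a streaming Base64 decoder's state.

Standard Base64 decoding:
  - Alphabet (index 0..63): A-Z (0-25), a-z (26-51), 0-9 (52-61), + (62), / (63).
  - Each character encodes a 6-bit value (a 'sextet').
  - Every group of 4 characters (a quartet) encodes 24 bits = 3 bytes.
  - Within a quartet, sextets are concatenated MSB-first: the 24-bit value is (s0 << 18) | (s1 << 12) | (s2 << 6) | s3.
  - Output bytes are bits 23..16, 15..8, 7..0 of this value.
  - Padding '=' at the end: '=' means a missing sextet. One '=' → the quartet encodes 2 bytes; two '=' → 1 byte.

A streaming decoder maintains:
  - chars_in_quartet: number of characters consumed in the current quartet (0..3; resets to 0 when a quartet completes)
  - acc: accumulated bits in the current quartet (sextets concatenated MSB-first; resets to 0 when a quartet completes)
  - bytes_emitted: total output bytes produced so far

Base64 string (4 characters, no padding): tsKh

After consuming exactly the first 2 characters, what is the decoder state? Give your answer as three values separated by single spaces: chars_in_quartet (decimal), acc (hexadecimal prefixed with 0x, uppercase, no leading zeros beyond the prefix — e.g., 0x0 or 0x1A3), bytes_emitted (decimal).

Answer: 2 0xB6C 0

Derivation:
After char 0 ('t'=45): chars_in_quartet=1 acc=0x2D bytes_emitted=0
After char 1 ('s'=44): chars_in_quartet=2 acc=0xB6C bytes_emitted=0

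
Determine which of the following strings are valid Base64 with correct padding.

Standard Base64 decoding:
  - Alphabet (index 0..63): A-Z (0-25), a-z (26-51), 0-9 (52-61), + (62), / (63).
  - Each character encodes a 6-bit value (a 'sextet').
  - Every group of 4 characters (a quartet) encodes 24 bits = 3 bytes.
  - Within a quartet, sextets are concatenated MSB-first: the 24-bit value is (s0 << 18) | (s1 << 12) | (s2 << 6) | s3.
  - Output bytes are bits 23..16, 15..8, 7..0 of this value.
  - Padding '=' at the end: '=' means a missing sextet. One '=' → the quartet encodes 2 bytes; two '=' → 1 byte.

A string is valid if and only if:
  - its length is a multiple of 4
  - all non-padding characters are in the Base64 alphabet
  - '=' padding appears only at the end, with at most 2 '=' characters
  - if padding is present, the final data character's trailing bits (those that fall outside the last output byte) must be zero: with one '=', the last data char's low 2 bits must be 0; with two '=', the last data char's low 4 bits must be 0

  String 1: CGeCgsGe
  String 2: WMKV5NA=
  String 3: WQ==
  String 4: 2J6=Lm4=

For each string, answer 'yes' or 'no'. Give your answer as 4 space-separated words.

String 1: 'CGeCgsGe' → valid
String 2: 'WMKV5NA=' → valid
String 3: 'WQ==' → valid
String 4: '2J6=Lm4=' → invalid (bad char(s): ['=']; '=' in middle)

Answer: yes yes yes no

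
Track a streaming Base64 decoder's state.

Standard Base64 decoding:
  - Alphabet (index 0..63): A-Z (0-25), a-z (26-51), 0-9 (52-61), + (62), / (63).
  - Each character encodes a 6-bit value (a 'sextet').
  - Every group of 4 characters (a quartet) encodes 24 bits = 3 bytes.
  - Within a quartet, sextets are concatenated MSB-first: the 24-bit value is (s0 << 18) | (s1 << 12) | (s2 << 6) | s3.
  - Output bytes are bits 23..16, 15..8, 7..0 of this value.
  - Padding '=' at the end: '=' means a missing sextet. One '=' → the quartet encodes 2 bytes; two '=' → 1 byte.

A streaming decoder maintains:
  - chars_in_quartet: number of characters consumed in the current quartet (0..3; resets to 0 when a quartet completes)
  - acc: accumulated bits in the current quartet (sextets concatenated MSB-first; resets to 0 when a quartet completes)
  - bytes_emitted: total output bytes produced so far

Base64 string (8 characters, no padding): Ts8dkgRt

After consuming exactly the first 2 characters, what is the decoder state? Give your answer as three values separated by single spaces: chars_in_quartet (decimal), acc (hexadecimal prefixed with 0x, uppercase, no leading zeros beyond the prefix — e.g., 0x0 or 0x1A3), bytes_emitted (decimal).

After char 0 ('T'=19): chars_in_quartet=1 acc=0x13 bytes_emitted=0
After char 1 ('s'=44): chars_in_quartet=2 acc=0x4EC bytes_emitted=0

Answer: 2 0x4EC 0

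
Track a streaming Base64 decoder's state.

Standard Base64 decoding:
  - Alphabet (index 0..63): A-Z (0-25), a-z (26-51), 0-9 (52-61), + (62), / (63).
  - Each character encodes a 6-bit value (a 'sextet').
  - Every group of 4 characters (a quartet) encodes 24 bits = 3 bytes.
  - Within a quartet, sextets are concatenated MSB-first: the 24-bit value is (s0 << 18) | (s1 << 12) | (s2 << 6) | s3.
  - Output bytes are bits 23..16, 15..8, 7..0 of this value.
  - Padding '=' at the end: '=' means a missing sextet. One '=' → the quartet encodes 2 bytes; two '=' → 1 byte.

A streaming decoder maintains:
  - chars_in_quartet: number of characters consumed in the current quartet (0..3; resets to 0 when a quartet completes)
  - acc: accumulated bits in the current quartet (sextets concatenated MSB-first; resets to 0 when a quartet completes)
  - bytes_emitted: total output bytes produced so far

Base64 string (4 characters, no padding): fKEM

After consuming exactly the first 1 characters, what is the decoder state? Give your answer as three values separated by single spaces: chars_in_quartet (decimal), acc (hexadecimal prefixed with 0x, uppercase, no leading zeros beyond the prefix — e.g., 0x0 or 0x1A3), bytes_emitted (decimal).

Answer: 1 0x1F 0

Derivation:
After char 0 ('f'=31): chars_in_quartet=1 acc=0x1F bytes_emitted=0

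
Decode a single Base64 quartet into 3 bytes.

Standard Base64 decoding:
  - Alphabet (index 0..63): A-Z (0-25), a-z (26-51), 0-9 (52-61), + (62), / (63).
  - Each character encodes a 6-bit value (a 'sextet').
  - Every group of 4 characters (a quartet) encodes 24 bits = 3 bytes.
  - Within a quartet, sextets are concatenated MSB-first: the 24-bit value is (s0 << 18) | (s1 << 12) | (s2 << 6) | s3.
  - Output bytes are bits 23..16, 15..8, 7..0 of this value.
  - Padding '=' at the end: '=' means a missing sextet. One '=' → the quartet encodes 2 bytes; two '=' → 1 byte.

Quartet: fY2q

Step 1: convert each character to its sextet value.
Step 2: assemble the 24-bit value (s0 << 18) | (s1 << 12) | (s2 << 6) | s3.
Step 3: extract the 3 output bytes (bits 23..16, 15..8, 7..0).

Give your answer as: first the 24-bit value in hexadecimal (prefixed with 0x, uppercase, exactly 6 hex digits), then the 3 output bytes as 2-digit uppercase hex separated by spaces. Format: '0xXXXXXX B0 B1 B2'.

Sextets: f=31, Y=24, 2=54, q=42
24-bit: (31<<18) | (24<<12) | (54<<6) | 42
      = 0x7C0000 | 0x018000 | 0x000D80 | 0x00002A
      = 0x7D8DAA
Bytes: (v>>16)&0xFF=7D, (v>>8)&0xFF=8D, v&0xFF=AA

Answer: 0x7D8DAA 7D 8D AA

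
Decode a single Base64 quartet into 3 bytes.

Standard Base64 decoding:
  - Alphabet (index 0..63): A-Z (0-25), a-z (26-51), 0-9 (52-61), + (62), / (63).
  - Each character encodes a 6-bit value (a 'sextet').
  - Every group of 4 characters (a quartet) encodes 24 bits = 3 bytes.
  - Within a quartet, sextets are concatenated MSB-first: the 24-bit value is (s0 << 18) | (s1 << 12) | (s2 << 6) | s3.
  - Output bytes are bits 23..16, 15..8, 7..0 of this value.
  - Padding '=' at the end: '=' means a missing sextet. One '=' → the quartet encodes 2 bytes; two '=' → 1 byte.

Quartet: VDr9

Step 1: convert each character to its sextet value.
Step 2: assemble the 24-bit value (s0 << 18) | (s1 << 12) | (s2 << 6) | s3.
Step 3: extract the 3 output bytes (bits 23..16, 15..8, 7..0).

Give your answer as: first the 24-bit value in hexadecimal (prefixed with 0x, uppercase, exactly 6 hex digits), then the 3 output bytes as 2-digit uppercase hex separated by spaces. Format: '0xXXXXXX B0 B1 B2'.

Sextets: V=21, D=3, r=43, 9=61
24-bit: (21<<18) | (3<<12) | (43<<6) | 61
      = 0x540000 | 0x003000 | 0x000AC0 | 0x00003D
      = 0x543AFD
Bytes: (v>>16)&0xFF=54, (v>>8)&0xFF=3A, v&0xFF=FD

Answer: 0x543AFD 54 3A FD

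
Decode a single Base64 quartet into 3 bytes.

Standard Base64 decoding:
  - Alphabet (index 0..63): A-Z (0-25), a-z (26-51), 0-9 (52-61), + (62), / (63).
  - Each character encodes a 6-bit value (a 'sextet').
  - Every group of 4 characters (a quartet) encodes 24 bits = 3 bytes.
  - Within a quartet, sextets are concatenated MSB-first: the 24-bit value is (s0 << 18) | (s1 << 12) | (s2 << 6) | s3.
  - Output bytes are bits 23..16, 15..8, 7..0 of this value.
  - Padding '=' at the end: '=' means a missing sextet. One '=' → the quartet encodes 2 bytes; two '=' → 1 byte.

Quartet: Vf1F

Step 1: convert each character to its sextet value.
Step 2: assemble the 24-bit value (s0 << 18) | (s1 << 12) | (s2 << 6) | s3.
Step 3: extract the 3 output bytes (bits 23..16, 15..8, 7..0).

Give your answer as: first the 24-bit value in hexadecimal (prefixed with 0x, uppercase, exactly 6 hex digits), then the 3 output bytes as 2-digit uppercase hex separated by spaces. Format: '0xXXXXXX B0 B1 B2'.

Sextets: V=21, f=31, 1=53, F=5
24-bit: (21<<18) | (31<<12) | (53<<6) | 5
      = 0x540000 | 0x01F000 | 0x000D40 | 0x000005
      = 0x55FD45
Bytes: (v>>16)&0xFF=55, (v>>8)&0xFF=FD, v&0xFF=45

Answer: 0x55FD45 55 FD 45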